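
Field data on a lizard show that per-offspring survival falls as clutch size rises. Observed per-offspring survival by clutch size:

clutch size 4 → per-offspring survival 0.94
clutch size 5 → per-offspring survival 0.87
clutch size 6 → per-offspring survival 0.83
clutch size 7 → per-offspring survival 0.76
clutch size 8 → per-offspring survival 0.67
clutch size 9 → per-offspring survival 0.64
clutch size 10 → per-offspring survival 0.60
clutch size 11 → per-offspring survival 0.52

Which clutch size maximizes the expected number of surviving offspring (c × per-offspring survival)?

Expected surviving offspring = c × s(c):
  c=4: 4 × 0.94 = 3.760
  c=5: 5 × 0.87 = 4.350
  c=6: 6 × 0.83 = 4.980
  c=7: 7 × 0.76 = 5.320
  c=8: 8 × 0.67 = 5.360
  c=9: 9 × 0.64 = 5.760
  c=10: 10 × 0.60 = 6.000
  c=11: 11 × 0.52 = 5.720
Maximum at c = 10 (6.000 surviving offspring).

10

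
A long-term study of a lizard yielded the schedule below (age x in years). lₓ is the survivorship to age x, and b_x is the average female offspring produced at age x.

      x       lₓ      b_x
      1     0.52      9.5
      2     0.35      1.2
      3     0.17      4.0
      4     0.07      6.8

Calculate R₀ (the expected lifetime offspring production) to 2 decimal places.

R₀ = Σ lₓ b_x:
  age 1: 0.52 × 9.5 = 4.9400
  age 2: 0.35 × 1.2 = 0.4200
  age 3: 0.17 × 4.0 = 0.6800
  age 4: 0.07 × 6.8 = 0.4760
R₀ = 4.9400 + 0.4200 + 0.6800 + 0.4760 = 6.5160

6.52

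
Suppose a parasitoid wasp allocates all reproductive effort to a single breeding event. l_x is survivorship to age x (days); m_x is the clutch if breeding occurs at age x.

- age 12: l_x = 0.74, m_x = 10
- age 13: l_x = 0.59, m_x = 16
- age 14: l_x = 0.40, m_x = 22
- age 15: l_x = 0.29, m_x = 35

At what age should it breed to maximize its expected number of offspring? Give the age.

Expected offspring if breeding at age x = l_x × m_x:
  age 12: 0.74 × 10 = 7.400
  age 13: 0.59 × 16 = 9.440
  age 14: 0.40 × 22 = 8.800
  age 15: 0.29 × 35 = 10.150
Maximum at age 15 (10.150).

15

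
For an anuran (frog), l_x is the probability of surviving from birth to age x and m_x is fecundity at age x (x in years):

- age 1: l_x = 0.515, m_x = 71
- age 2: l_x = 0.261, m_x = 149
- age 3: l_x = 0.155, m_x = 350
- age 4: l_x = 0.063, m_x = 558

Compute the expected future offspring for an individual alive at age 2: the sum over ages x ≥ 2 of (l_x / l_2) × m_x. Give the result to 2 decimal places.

l_2 = 0.261. Conditional survival from age 2 to x is l_x / l_2.
  x=2: (0.261/0.261) × 149 = 149.0000
  x=3: (0.155/0.261) × 350 = 207.8544
  x=4: (0.063/0.261) × 558 = 134.6897
Sum = 149.0000 + 207.8544 + 134.6897 = 491.5441

491.54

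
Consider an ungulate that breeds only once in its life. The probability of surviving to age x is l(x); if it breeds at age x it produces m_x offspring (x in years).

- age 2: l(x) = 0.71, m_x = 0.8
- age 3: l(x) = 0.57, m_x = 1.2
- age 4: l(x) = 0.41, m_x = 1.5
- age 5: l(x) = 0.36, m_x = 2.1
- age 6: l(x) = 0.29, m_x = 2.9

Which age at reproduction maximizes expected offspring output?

Expected offspring if breeding at age x = l(x) × m_x:
  age 2: 0.71 × 0.8 = 0.568
  age 3: 0.57 × 1.2 = 0.684
  age 4: 0.41 × 1.5 = 0.615
  age 5: 0.36 × 2.1 = 0.756
  age 6: 0.29 × 2.9 = 0.841
Maximum at age 6 (0.841).

6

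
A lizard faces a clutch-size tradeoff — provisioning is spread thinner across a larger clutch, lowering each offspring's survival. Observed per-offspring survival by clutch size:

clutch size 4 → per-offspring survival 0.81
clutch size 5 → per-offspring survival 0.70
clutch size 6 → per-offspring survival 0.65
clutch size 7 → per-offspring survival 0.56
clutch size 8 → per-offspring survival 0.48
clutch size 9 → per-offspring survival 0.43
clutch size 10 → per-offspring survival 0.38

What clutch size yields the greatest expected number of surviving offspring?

7

Expected surviving offspring = c × s(c):
  c=4: 4 × 0.81 = 3.240
  c=5: 5 × 0.70 = 3.500
  c=6: 6 × 0.65 = 3.900
  c=7: 7 × 0.56 = 3.920
  c=8: 8 × 0.48 = 3.840
  c=9: 9 × 0.43 = 3.870
  c=10: 10 × 0.38 = 3.800
Maximum at c = 7 (3.920 surviving offspring).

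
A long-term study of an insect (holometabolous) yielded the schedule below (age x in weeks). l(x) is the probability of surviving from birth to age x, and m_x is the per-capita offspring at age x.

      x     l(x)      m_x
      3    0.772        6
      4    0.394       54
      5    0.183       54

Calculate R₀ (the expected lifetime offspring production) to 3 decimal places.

R₀ = Σ l(x) m_x:
  age 3: 0.772 × 6 = 4.6320
  age 4: 0.394 × 54 = 21.2760
  age 5: 0.183 × 54 = 9.8820
R₀ = 4.6320 + 21.2760 + 9.8820 = 35.7900

35.790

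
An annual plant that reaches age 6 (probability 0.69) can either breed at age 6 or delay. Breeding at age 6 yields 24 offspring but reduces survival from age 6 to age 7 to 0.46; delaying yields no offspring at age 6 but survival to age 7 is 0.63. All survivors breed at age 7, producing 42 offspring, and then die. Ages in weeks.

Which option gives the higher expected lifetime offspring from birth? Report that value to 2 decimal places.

29.89

breed at age 6: R₀ = 0.69 × (24 + 0.46 × 42) = 0.69 × 43.3200 = 29.8908
delay to age 7: R₀ = 0.69 × (0.63 × 42) = 0.69 × 26.4600 = 18.2574
Higher: breed at age 6 (29.8908).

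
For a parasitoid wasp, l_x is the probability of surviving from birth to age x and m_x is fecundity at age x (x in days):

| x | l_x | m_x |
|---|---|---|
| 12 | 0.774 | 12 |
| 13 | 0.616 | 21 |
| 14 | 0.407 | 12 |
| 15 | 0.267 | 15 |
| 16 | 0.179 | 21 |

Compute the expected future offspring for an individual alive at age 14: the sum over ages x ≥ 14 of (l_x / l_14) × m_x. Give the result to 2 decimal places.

31.08

l_14 = 0.407. Conditional survival from age 14 to x is l_x / l_14.
  x=14: (0.407/0.407) × 12 = 12.0000
  x=15: (0.267/0.407) × 15 = 9.8403
  x=16: (0.179/0.407) × 21 = 9.2359
Sum = 12.0000 + 9.8403 + 9.2359 = 31.0762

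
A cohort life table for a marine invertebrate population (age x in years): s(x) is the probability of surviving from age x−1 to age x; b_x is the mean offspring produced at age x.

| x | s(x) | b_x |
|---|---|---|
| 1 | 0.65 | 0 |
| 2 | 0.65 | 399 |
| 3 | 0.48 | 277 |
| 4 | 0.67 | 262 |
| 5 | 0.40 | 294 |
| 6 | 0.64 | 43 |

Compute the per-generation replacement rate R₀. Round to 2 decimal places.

277.83

Survivorship from birth: l_x = s_1·s_2·…·s_x.
  l_1 = 0.65000
  l_2 = 0.42250
  l_3 = 0.20280
  l_4 = 0.13588
  l_5 = 0.05435
  l_6 = 0.03478
R₀ = Σ l_x b_x:
  age 1: 0.65000 × 0 = 0.0000
  age 2: 0.42250 × 399 = 168.5775
  age 3: 0.20280 × 277 = 56.1756
  age 4: 0.13588 × 262 = 35.6006
  age 5: 0.05435 × 294 = 15.9789
  age 6: 0.03478 × 43 = 1.4955
R₀ = 0.0000 + 168.5775 + 56.1756 + 35.6006 + 15.9789 + 1.4955 = 277.8281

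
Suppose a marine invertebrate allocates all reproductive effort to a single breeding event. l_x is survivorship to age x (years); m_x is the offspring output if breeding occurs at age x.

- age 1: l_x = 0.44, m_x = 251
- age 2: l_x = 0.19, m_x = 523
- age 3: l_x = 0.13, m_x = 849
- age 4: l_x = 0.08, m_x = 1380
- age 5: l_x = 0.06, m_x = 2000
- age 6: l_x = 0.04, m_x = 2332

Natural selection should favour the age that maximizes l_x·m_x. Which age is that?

Expected offspring if breeding at age x = l_x × m_x:
  age 1: 0.44 × 251 = 110.440
  age 2: 0.19 × 523 = 99.370
  age 3: 0.13 × 849 = 110.370
  age 4: 0.08 × 1380 = 110.400
  age 5: 0.06 × 2000 = 120.000
  age 6: 0.04 × 2332 = 93.280
Maximum at age 5 (120.000).

5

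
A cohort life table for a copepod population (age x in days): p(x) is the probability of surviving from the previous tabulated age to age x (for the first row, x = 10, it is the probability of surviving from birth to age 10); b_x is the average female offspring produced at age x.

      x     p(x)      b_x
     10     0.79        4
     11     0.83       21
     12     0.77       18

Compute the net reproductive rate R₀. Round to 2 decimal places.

Survivorship from birth: l_x = p_10·p_11·…·p_x.
  l_10 = 0.79000
  l_11 = 0.65570
  l_12 = 0.50489
R₀ = Σ l_x b_x:
  age 10: 0.79000 × 4 = 3.1600
  age 11: 0.65570 × 21 = 13.7697
  age 12: 0.50489 × 18 = 9.0880
R₀ = 3.1600 + 13.7697 + 9.0880 = 26.0177

26.02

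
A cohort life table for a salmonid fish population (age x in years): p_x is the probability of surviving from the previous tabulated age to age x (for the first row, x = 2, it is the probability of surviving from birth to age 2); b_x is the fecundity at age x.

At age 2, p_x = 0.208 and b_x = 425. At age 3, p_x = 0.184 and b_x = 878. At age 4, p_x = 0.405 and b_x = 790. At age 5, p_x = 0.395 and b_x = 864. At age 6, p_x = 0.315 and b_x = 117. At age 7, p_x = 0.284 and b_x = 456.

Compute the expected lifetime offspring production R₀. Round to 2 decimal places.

140.01

Survivorship from birth: l_x = p_2·p_3·…·p_x.
  l_2 = 0.20800
  l_3 = 0.03827
  l_4 = 0.01550
  l_5 = 0.00612
  l_6 = 0.00193
  l_7 = 0.00055
R₀ = Σ l_x b_x:
  age 2: 0.20800 × 425 = 88.4000
  age 3: 0.03827 × 878 = 33.6011
  age 4: 0.01550 × 790 = 12.2450
  age 5: 0.00612 × 864 = 5.2877
  age 6: 0.00193 × 117 = 0.2258
  age 7: 0.00055 × 456 = 0.2508
R₀ = 88.4000 + 33.6011 + 12.2450 + 5.2877 + 0.2258 + 0.2508 = 140.0103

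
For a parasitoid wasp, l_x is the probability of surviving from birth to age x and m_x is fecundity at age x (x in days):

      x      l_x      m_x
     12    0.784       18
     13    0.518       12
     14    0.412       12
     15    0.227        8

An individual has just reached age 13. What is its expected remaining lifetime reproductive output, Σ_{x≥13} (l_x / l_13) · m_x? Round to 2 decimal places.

25.05

l_13 = 0.518. Conditional survival from age 13 to x is l_x / l_13.
  x=13: (0.518/0.518) × 12 = 12.0000
  x=14: (0.412/0.518) × 12 = 9.5444
  x=15: (0.227/0.518) × 8 = 3.5058
Sum = 12.0000 + 9.5444 + 3.5058 = 25.0502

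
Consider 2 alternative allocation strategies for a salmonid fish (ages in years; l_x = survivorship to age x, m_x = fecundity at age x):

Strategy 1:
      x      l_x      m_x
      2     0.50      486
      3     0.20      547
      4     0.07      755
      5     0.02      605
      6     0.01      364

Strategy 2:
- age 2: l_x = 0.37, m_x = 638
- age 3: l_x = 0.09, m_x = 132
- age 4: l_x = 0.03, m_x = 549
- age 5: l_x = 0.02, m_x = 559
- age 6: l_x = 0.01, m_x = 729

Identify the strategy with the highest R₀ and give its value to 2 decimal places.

420.99

Strategy 1: R₀ = 0.50×486 + 0.20×547 + 0.07×755 + 0.02×605 + 0.01×364 = 420.9900
Strategy 2: R₀ = 0.37×638 + 0.09×132 + 0.03×549 + 0.02×559 + 0.01×729 = 282.8800
Highest R₀: strategy 1 with 420.9900.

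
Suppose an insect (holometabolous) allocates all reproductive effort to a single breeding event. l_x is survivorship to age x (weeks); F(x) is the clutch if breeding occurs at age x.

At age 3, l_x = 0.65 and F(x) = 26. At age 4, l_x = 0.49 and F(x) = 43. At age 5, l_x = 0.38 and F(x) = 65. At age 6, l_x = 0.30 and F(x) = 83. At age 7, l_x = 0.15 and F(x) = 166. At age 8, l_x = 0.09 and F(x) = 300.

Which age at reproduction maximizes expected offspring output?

Expected offspring if breeding at age x = l_x × F(x):
  age 3: 0.65 × 26 = 16.900
  age 4: 0.49 × 43 = 21.070
  age 5: 0.38 × 65 = 24.700
  age 6: 0.30 × 83 = 24.900
  age 7: 0.15 × 166 = 24.900
  age 8: 0.09 × 300 = 27.000
Maximum at age 8 (27.000).

8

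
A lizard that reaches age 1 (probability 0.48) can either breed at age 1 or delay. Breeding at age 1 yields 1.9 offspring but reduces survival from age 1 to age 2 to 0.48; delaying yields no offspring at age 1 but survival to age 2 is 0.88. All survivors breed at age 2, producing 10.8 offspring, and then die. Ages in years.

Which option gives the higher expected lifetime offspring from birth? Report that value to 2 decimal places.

breed at age 1: R₀ = 0.48 × (1.9 + 0.48 × 10.8) = 0.48 × 7.0840 = 3.4003
delay to age 2: R₀ = 0.48 × (0.88 × 10.8) = 0.48 × 9.5040 = 4.5619
Higher: delay to age 2 (4.5619).

4.56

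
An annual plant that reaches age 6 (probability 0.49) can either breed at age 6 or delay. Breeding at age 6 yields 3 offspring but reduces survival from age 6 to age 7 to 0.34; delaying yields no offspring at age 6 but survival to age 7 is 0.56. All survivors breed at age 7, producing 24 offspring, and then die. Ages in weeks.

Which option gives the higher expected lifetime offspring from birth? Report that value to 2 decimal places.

6.59

breed at age 6: R₀ = 0.49 × (3 + 0.34 × 24) = 0.49 × 11.1600 = 5.4684
delay to age 7: R₀ = 0.49 × (0.56 × 24) = 0.49 × 13.4400 = 6.5856
Higher: delay to age 7 (6.5856).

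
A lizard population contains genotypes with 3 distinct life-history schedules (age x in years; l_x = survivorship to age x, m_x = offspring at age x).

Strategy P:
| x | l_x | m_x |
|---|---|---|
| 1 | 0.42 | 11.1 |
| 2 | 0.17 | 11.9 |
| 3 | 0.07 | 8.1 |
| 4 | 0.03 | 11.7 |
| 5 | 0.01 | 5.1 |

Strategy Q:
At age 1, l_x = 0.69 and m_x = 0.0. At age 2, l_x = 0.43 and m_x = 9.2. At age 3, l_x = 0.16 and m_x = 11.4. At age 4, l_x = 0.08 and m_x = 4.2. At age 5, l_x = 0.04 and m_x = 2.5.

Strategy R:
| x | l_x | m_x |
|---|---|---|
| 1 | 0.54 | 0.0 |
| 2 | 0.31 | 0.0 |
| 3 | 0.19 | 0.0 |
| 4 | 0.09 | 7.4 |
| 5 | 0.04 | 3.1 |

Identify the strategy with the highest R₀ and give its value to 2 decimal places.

Strategy P: R₀ = 0.42×11.1 + 0.17×11.9 + 0.07×8.1 + 0.03×11.7 + 0.01×5.1 = 7.6540
Strategy Q: R₀ = 0.69×0.0 + 0.43×9.2 + 0.16×11.4 + 0.08×4.2 + 0.04×2.5 = 6.2160
Strategy R: R₀ = 0.54×0.0 + 0.31×0.0 + 0.19×0.0 + 0.09×7.4 + 0.04×3.1 = 0.7900
Highest R₀: strategy P with 7.6540.

7.65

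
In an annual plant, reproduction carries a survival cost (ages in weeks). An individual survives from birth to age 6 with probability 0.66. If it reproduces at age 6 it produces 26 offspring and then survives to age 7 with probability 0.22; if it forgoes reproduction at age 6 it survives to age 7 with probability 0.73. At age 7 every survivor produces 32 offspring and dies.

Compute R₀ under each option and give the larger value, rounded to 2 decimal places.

21.81

breed at age 6: R₀ = 0.66 × (26 + 0.22 × 32) = 0.66 × 33.0400 = 21.8064
delay to age 7: R₀ = 0.66 × (0.73 × 32) = 0.66 × 23.3600 = 15.4176
Higher: breed at age 6 (21.8064).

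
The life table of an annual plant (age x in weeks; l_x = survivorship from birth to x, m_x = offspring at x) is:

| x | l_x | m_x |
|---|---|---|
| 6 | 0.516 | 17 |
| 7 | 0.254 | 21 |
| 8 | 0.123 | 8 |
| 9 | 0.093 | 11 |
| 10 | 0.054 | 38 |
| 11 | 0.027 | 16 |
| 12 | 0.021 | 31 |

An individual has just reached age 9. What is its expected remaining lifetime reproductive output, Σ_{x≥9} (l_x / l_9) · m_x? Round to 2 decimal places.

44.71

l_9 = 0.093. Conditional survival from age 9 to x is l_x / l_9.
  x=9: (0.093/0.093) × 11 = 11.0000
  x=10: (0.054/0.093) × 38 = 22.0645
  x=11: (0.027/0.093) × 16 = 4.6452
  x=12: (0.021/0.093) × 31 = 7.0000
Sum = 11.0000 + 22.0645 + 4.6452 + 7.0000 = 44.7097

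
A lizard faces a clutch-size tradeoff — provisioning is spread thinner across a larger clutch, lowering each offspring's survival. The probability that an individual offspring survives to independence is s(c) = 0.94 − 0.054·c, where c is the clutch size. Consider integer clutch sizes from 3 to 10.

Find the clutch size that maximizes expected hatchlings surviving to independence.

Expected hatchlings surviving to independence = c × s(c):
  c=3: 3 × 0.778 = 2.334
  c=4: 4 × 0.724 = 2.896
  c=5: 5 × 0.670 = 3.350
  c=6: 6 × 0.616 = 3.696
  c=7: 7 × 0.562 = 3.934
  c=8: 8 × 0.508 = 4.064
  c=9: 9 × 0.454 = 4.086
  c=10: 10 × 0.400 = 4.000
Maximum at c = 9 (4.086 hatchlings surviving to independence).

9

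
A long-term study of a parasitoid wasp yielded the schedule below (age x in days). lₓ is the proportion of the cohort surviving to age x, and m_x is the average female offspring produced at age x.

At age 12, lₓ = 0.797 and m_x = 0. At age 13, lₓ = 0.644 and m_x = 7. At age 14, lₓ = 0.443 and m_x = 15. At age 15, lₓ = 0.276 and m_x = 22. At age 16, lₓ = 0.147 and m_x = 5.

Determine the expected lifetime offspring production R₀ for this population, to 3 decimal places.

R₀ = Σ lₓ m_x:
  age 12: 0.797 × 0 = 0.0000
  age 13: 0.644 × 7 = 4.5080
  age 14: 0.443 × 15 = 6.6450
  age 15: 0.276 × 22 = 6.0720
  age 16: 0.147 × 5 = 0.7350
R₀ = 0.0000 + 4.5080 + 6.6450 + 6.0720 + 0.7350 = 17.9600

17.960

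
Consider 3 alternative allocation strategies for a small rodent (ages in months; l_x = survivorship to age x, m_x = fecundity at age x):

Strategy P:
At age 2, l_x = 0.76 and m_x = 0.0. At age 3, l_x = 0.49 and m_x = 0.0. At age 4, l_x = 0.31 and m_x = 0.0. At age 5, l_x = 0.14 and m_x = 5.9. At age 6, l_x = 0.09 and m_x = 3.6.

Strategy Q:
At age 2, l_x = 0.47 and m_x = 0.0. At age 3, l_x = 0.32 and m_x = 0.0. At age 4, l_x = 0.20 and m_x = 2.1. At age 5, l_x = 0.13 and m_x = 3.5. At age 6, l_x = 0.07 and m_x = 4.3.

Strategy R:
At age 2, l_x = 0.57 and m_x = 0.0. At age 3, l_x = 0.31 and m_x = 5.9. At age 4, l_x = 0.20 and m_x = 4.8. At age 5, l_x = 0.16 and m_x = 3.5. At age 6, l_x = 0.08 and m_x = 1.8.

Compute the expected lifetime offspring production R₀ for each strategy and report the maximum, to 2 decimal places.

Strategy P: R₀ = 0.76×0.0 + 0.49×0.0 + 0.31×0.0 + 0.14×5.9 + 0.09×3.6 = 1.1500
Strategy Q: R₀ = 0.47×0.0 + 0.32×0.0 + 0.20×2.1 + 0.13×3.5 + 0.07×4.3 = 1.1760
Strategy R: R₀ = 0.57×0.0 + 0.31×5.9 + 0.20×4.8 + 0.16×3.5 + 0.08×1.8 = 3.4930
Highest R₀: strategy R with 3.4930.

3.49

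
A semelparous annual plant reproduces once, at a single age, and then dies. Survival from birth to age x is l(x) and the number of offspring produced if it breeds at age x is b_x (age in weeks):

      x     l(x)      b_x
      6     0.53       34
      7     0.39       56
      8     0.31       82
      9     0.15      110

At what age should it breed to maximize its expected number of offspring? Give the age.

8

Expected offspring if breeding at age x = l(x) × b_x:
  age 6: 0.53 × 34 = 18.020
  age 7: 0.39 × 56 = 21.840
  age 8: 0.31 × 82 = 25.420
  age 9: 0.15 × 110 = 16.500
Maximum at age 8 (25.420).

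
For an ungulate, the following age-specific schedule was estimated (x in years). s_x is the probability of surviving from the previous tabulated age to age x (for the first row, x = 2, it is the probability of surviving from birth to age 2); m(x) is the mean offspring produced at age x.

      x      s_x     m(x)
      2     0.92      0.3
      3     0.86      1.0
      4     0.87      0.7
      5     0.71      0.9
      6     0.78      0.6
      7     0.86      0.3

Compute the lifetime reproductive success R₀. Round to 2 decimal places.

Survivorship from birth: l_x = s_2·s_3·…·s_x.
  l_2 = 0.92000
  l_3 = 0.79120
  l_4 = 0.68834
  l_5 = 0.48872
  l_6 = 0.38120
  l_7 = 0.32784
R₀ = Σ l_x m(x):
  age 2: 0.92000 × 0.3 = 0.2760
  age 3: 0.79120 × 1.0 = 0.7912
  age 4: 0.68834 × 0.7 = 0.4818
  age 5: 0.48872 × 0.9 = 0.4398
  age 6: 0.38120 × 0.6 = 0.2287
  age 7: 0.32784 × 0.3 = 0.0984
R₀ = 0.2760 + 0.7912 + 0.4818 + 0.4398 + 0.2287 + 0.0984 = 2.3160

2.32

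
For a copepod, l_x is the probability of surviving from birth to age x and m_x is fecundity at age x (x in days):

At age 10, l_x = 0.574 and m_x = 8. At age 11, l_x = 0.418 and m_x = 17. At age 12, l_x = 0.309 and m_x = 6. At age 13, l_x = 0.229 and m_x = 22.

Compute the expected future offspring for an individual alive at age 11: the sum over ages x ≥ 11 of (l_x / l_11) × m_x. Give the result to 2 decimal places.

33.49

l_11 = 0.418. Conditional survival from age 11 to x is l_x / l_11.
  x=11: (0.418/0.418) × 17 = 17.0000
  x=12: (0.309/0.418) × 6 = 4.4354
  x=13: (0.229/0.418) × 22 = 12.0526
Sum = 17.0000 + 4.4354 + 12.0526 = 33.4880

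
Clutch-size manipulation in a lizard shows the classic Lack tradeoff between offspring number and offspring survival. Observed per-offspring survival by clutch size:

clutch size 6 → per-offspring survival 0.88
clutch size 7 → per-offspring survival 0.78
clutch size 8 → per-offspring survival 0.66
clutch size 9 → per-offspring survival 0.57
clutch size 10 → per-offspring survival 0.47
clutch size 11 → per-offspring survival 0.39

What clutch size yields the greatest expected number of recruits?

7

Expected recruits = c × s(c):
  c=6: 6 × 0.88 = 5.280
  c=7: 7 × 0.78 = 5.460
  c=8: 8 × 0.66 = 5.280
  c=9: 9 × 0.57 = 5.130
  c=10: 10 × 0.47 = 4.700
  c=11: 11 × 0.39 = 4.290
Maximum at c = 7 (5.460 recruits).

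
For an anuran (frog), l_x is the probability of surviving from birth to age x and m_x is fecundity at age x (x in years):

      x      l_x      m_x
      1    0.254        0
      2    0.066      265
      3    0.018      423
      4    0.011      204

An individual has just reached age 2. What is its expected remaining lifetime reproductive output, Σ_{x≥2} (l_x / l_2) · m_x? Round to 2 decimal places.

l_2 = 0.066. Conditional survival from age 2 to x is l_x / l_2.
  x=2: (0.066/0.066) × 265 = 265.0000
  x=3: (0.018/0.066) × 423 = 115.3636
  x=4: (0.011/0.066) × 204 = 34.0000
Sum = 265.0000 + 115.3636 + 34.0000 = 414.3636

414.36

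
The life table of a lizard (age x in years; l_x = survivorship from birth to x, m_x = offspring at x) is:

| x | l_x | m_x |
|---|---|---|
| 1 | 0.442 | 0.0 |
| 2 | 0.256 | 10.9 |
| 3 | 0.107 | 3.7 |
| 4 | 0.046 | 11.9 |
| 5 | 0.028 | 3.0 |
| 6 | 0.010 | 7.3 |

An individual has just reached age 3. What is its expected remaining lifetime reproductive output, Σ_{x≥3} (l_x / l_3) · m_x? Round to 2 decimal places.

10.28

l_3 = 0.107. Conditional survival from age 3 to x is l_x / l_3.
  x=3: (0.107/0.107) × 3.7 = 3.7000
  x=4: (0.046/0.107) × 11.9 = 5.1159
  x=5: (0.028/0.107) × 3.0 = 0.7850
  x=6: (0.010/0.107) × 7.3 = 0.6822
Sum = 3.7000 + 5.1159 + 0.7850 + 0.6822 = 10.2832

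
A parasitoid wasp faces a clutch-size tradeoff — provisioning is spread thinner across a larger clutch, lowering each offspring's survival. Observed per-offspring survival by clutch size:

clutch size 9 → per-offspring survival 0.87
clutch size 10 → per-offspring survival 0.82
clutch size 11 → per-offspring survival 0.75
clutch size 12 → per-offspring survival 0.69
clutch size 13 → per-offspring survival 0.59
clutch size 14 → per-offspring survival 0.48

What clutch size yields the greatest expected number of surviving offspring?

12

Expected surviving offspring = c × s(c):
  c=9: 9 × 0.87 = 7.830
  c=10: 10 × 0.82 = 8.200
  c=11: 11 × 0.75 = 8.250
  c=12: 12 × 0.69 = 8.280
  c=13: 13 × 0.59 = 7.670
  c=14: 14 × 0.48 = 6.720
Maximum at c = 12 (8.280 surviving offspring).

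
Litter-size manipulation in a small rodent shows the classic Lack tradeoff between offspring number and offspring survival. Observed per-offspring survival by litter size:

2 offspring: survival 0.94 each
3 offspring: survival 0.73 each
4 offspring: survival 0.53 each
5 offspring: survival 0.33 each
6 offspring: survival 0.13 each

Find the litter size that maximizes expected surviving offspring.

Expected surviving offspring = c × s(c):
  c=2: 2 × 0.94 = 1.880
  c=3: 3 × 0.73 = 2.190
  c=4: 4 × 0.53 = 2.120
  c=5: 5 × 0.33 = 1.650
  c=6: 6 × 0.13 = 0.780
Maximum at c = 3 (2.190 surviving offspring).

3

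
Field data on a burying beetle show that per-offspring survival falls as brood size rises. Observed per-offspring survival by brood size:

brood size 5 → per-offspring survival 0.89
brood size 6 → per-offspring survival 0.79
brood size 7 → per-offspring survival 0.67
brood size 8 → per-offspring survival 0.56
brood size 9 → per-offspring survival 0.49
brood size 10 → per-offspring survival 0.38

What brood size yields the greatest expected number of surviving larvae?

6

Expected surviving larvae = c × s(c):
  c=5: 5 × 0.89 = 4.450
  c=6: 6 × 0.79 = 4.740
  c=7: 7 × 0.67 = 4.690
  c=8: 8 × 0.56 = 4.480
  c=9: 9 × 0.49 = 4.410
  c=10: 10 × 0.38 = 3.800
Maximum at c = 6 (4.740 surviving larvae).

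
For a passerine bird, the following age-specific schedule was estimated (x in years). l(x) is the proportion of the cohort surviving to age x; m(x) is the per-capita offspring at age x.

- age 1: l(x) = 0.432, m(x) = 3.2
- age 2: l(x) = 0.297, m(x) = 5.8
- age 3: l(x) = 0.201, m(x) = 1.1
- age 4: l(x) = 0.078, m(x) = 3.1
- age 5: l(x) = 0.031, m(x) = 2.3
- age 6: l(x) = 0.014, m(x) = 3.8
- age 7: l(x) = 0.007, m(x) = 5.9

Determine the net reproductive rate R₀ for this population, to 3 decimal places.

R₀ = Σ l(x) m(x):
  age 1: 0.432 × 3.2 = 1.3824
  age 2: 0.297 × 5.8 = 1.7226
  age 3: 0.201 × 1.1 = 0.2211
  age 4: 0.078 × 3.1 = 0.2418
  age 5: 0.031 × 2.3 = 0.0713
  age 6: 0.014 × 3.8 = 0.0532
  age 7: 0.007 × 5.9 = 0.0413
R₀ = 1.3824 + 1.7226 + 0.2211 + 0.2418 + 0.0713 + 0.0532 + 0.0413 = 3.7337

3.734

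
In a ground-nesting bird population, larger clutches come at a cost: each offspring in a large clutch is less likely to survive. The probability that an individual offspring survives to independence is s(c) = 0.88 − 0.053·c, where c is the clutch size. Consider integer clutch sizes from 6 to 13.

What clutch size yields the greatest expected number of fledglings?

Expected fledglings = c × s(c):
  c=6: 6 × 0.562 = 3.372
  c=7: 7 × 0.509 = 3.563
  c=8: 8 × 0.456 = 3.648
  c=9: 9 × 0.403 = 3.627
  c=10: 10 × 0.350 = 3.500
  c=11: 11 × 0.297 = 3.267
  c=12: 12 × 0.244 = 2.928
  c=13: 13 × 0.191 = 2.483
Maximum at c = 8 (3.648 fledglings).

8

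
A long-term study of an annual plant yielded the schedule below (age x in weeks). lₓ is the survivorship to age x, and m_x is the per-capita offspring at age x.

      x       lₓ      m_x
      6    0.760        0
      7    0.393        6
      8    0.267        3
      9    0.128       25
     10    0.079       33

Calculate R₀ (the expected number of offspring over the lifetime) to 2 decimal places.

R₀ = Σ lₓ m_x:
  age 6: 0.760 × 0 = 0.0000
  age 7: 0.393 × 6 = 2.3580
  age 8: 0.267 × 3 = 0.8010
  age 9: 0.128 × 25 = 3.2000
  age 10: 0.079 × 33 = 2.6070
R₀ = 0.0000 + 2.3580 + 0.8010 + 3.2000 + 2.6070 = 8.9660

8.97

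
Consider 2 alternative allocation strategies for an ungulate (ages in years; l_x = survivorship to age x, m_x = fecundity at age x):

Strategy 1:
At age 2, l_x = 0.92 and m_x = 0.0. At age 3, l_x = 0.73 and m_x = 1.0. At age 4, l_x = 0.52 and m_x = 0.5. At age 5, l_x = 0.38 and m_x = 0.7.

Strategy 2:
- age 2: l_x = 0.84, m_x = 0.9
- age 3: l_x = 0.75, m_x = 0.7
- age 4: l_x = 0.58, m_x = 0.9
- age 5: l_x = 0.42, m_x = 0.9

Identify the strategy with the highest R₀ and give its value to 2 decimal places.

Strategy 1: R₀ = 0.92×0.0 + 0.73×1.0 + 0.52×0.5 + 0.38×0.7 = 1.2560
Strategy 2: R₀ = 0.84×0.9 + 0.75×0.7 + 0.58×0.9 + 0.42×0.9 = 2.1810
Highest R₀: strategy 2 with 2.1810.

2.18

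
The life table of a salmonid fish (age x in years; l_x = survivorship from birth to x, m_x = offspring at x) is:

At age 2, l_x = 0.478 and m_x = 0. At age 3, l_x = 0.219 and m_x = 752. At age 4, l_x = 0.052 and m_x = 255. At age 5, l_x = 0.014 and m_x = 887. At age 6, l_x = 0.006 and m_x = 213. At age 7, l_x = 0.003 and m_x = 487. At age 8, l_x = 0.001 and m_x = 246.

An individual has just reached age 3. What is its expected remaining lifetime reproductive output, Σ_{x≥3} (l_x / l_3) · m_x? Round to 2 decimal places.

882.88

l_3 = 0.219. Conditional survival from age 3 to x is l_x / l_3.
  x=3: (0.219/0.219) × 752 = 752.0000
  x=4: (0.052/0.219) × 255 = 60.5479
  x=5: (0.014/0.219) × 887 = 56.7032
  x=6: (0.006/0.219) × 213 = 5.8356
  x=7: (0.003/0.219) × 487 = 6.6712
  x=8: (0.001/0.219) × 246 = 1.1233
Sum = 752.0000 + 60.5479 + 56.7032 + 5.8356 + 6.6712 + 1.1233 = 882.8813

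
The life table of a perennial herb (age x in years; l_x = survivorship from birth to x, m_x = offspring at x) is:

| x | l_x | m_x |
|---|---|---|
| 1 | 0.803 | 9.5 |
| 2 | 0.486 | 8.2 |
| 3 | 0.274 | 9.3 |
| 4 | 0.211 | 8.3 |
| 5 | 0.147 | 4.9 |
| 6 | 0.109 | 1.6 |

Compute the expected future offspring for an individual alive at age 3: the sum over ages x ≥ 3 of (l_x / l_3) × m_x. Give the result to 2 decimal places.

l_3 = 0.274. Conditional survival from age 3 to x is l_x / l_3.
  x=3: (0.274/0.274) × 9.3 = 9.3000
  x=4: (0.211/0.274) × 8.3 = 6.3916
  x=5: (0.147/0.274) × 4.9 = 2.6288
  x=6: (0.109/0.274) × 1.6 = 0.6365
Sum = 9.3000 + 6.3916 + 2.6288 + 0.6365 = 18.9569

18.96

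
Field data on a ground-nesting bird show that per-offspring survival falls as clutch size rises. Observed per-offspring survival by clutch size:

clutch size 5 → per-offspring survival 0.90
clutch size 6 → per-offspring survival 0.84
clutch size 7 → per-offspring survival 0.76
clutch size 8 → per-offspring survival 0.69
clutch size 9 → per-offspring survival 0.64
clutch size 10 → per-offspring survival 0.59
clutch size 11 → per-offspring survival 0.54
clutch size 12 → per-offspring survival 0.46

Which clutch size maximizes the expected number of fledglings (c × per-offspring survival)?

Expected fledglings = c × s(c):
  c=5: 5 × 0.90 = 4.500
  c=6: 6 × 0.84 = 5.040
  c=7: 7 × 0.76 = 5.320
  c=8: 8 × 0.69 = 5.520
  c=9: 9 × 0.64 = 5.760
  c=10: 10 × 0.59 = 5.900
  c=11: 11 × 0.54 = 5.940
  c=12: 12 × 0.46 = 5.520
Maximum at c = 11 (5.940 fledglings).

11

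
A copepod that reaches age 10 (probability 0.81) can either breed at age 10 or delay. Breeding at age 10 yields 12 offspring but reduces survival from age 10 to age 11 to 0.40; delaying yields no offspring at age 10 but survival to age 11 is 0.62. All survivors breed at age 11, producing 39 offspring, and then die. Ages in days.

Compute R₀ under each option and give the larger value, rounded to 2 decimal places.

22.36

breed at age 10: R₀ = 0.81 × (12 + 0.40 × 39) = 0.81 × 27.6000 = 22.3560
delay to age 11: R₀ = 0.81 × (0.62 × 39) = 0.81 × 24.1800 = 19.5858
Higher: breed at age 10 (22.3560).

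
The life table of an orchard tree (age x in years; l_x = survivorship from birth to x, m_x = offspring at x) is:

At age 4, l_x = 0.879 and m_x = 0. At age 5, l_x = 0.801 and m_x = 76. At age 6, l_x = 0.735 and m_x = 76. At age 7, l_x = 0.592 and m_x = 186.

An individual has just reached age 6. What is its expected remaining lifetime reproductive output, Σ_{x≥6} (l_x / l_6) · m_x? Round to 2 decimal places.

225.81

l_6 = 0.735. Conditional survival from age 6 to x is l_x / l_6.
  x=6: (0.735/0.735) × 76 = 76.0000
  x=7: (0.592/0.735) × 186 = 149.8122
Sum = 76.0000 + 149.8122 = 225.8122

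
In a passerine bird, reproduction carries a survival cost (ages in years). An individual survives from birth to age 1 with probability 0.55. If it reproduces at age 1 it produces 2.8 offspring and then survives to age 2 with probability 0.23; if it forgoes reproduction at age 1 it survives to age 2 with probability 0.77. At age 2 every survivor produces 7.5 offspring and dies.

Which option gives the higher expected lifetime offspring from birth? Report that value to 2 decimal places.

breed at age 1: R₀ = 0.55 × (2.8 + 0.23 × 7.5) = 0.55 × 4.5250 = 2.4888
delay to age 2: R₀ = 0.55 × (0.77 × 7.5) = 0.55 × 5.7750 = 3.1763
Higher: delay to age 2 (3.1763).

3.18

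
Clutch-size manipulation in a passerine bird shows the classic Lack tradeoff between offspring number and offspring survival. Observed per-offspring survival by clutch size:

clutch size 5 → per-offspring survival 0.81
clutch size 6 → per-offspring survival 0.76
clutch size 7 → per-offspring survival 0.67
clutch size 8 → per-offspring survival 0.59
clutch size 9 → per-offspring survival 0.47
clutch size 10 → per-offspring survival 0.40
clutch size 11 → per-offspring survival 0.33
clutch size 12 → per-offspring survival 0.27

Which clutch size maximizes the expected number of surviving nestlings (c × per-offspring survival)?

Expected surviving nestlings = c × s(c):
  c=5: 5 × 0.81 = 4.050
  c=6: 6 × 0.76 = 4.560
  c=7: 7 × 0.67 = 4.690
  c=8: 8 × 0.59 = 4.720
  c=9: 9 × 0.47 = 4.230
  c=10: 10 × 0.40 = 4.000
  c=11: 11 × 0.33 = 3.630
  c=12: 12 × 0.27 = 3.240
Maximum at c = 8 (4.720 surviving nestlings).

8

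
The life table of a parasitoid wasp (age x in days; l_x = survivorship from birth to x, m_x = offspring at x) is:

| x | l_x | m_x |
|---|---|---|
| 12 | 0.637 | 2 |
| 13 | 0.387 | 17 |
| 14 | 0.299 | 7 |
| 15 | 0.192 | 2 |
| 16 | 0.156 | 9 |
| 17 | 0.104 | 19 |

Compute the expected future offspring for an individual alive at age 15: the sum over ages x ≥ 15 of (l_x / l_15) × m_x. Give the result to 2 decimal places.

19.60

l_15 = 0.192. Conditional survival from age 15 to x is l_x / l_15.
  x=15: (0.192/0.192) × 2 = 2.0000
  x=16: (0.156/0.192) × 9 = 7.3125
  x=17: (0.104/0.192) × 19 = 10.2917
Sum = 2.0000 + 7.3125 + 10.2917 = 19.6042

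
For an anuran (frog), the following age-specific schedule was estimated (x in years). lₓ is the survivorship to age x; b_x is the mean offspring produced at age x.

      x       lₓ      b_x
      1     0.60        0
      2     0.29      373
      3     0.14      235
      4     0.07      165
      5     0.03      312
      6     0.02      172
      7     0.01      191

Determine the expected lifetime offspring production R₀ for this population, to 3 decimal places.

R₀ = Σ lₓ b_x:
  age 1: 0.60 × 0 = 0.0000
  age 2: 0.29 × 373 = 108.1700
  age 3: 0.14 × 235 = 32.9000
  age 4: 0.07 × 165 = 11.5500
  age 5: 0.03 × 312 = 9.3600
  age 6: 0.02 × 172 = 3.4400
  age 7: 0.01 × 191 = 1.9100
R₀ = 0.0000 + 108.1700 + 32.9000 + 11.5500 + 9.3600 + 3.4400 + 1.9100 = 167.3300

167.330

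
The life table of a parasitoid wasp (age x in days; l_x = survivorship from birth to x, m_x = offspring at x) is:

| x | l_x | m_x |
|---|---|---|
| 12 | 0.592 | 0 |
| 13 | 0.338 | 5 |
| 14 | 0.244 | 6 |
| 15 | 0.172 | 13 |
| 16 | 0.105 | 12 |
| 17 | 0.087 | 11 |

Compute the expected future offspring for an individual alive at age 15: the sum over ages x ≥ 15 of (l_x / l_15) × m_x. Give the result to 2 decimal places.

25.89

l_15 = 0.172. Conditional survival from age 15 to x is l_x / l_15.
  x=15: (0.172/0.172) × 13 = 13.0000
  x=16: (0.105/0.172) × 12 = 7.3256
  x=17: (0.087/0.172) × 11 = 5.5640
Sum = 13.0000 + 7.3256 + 5.5640 = 25.8895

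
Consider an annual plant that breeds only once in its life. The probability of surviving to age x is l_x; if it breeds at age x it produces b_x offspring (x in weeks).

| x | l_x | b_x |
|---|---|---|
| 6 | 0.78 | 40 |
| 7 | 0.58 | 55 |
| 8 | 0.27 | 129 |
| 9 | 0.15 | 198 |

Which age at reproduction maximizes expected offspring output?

Expected offspring if breeding at age x = l_x × b_x:
  age 6: 0.78 × 40 = 31.200
  age 7: 0.58 × 55 = 31.900
  age 8: 0.27 × 129 = 34.830
  age 9: 0.15 × 198 = 29.700
Maximum at age 8 (34.830).

8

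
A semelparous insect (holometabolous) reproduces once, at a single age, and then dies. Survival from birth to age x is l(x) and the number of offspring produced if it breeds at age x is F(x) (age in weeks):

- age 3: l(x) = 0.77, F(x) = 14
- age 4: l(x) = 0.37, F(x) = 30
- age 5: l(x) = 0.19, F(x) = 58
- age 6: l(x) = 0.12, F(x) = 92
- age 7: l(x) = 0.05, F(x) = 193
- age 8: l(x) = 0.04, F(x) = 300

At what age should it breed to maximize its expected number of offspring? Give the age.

8

Expected offspring if breeding at age x = l(x) × F(x):
  age 3: 0.77 × 14 = 10.780
  age 4: 0.37 × 30 = 11.100
  age 5: 0.19 × 58 = 11.020
  age 6: 0.12 × 92 = 11.040
  age 7: 0.05 × 193 = 9.650
  age 8: 0.04 × 300 = 12.000
Maximum at age 8 (12.000).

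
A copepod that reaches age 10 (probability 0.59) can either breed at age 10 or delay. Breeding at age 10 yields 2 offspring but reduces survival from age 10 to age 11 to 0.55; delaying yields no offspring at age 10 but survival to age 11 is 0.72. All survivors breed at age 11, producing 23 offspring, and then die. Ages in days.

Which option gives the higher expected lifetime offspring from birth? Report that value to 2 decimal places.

breed at age 10: R₀ = 0.59 × (2 + 0.55 × 23) = 0.59 × 14.6500 = 8.6435
delay to age 11: R₀ = 0.59 × (0.72 × 23) = 0.59 × 16.5600 = 9.7704
Higher: delay to age 11 (9.7704).

9.77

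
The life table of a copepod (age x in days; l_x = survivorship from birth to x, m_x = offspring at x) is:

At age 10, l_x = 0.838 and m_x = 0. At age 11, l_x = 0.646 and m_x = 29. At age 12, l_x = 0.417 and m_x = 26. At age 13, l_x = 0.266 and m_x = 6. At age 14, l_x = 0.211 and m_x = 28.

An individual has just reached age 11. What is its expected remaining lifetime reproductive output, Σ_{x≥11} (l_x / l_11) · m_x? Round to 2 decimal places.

57.40

l_11 = 0.646. Conditional survival from age 11 to x is l_x / l_11.
  x=11: (0.646/0.646) × 29 = 29.0000
  x=12: (0.417/0.646) × 26 = 16.7833
  x=13: (0.266/0.646) × 6 = 2.4706
  x=14: (0.211/0.646) × 28 = 9.1455
Sum = 29.0000 + 16.7833 + 2.4706 + 9.1455 = 57.3994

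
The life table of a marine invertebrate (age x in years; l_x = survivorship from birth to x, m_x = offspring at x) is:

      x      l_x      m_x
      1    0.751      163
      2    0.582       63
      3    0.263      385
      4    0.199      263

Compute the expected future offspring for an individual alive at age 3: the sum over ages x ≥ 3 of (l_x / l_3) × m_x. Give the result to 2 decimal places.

584.00

l_3 = 0.263. Conditional survival from age 3 to x is l_x / l_3.
  x=3: (0.263/0.263) × 385 = 385.0000
  x=4: (0.199/0.263) × 263 = 199.0000
Sum = 385.0000 + 199.0000 = 584.0000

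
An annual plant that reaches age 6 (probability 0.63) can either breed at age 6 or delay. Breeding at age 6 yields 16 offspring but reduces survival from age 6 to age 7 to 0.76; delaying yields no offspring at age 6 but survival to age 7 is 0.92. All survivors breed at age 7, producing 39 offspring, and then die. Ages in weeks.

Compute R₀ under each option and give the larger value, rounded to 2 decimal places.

28.75

breed at age 6: R₀ = 0.63 × (16 + 0.76 × 39) = 0.63 × 45.6400 = 28.7532
delay to age 7: R₀ = 0.63 × (0.92 × 39) = 0.63 × 35.8800 = 22.6044
Higher: breed at age 6 (28.7532).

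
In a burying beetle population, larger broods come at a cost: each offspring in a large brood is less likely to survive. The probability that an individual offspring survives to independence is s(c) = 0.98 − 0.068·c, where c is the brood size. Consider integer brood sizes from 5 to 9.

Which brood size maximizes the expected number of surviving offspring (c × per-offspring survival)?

7

Expected surviving offspring = c × s(c):
  c=5: 5 × 0.640 = 3.200
  c=6: 6 × 0.572 = 3.432
  c=7: 7 × 0.504 = 3.528
  c=8: 8 × 0.436 = 3.488
  c=9: 9 × 0.368 = 3.312
Maximum at c = 7 (3.528 surviving offspring).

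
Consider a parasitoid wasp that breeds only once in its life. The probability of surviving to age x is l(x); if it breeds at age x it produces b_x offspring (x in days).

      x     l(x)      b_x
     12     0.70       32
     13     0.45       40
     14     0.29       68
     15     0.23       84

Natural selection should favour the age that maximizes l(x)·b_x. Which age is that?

12

Expected offspring if breeding at age x = l(x) × b_x:
  age 12: 0.70 × 32 = 22.400
  age 13: 0.45 × 40 = 18.000
  age 14: 0.29 × 68 = 19.720
  age 15: 0.23 × 84 = 19.320
Maximum at age 12 (22.400).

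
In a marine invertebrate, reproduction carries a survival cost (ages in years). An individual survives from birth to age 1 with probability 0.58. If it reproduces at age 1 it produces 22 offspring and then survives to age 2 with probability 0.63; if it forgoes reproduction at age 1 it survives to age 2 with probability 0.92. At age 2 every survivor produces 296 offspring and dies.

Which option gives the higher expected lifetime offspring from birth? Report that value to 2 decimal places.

breed at age 1: R₀ = 0.58 × (22 + 0.63 × 296) = 0.58 × 208.4800 = 120.9184
delay to age 2: R₀ = 0.58 × (0.92 × 296) = 0.58 × 272.3200 = 157.9456
Higher: delay to age 2 (157.9456).

157.95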